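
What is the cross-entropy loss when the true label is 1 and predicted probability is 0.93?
L = 0.07257

L = -1·log(0.93) - 0·log(0.07) = -log(0.93) = 0.07257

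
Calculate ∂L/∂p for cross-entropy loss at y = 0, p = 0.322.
∂L/∂p = 1.475

∂L/∂p = -y/p + (1-y)/(1-p) = 0 + 1/0.678 = 1.475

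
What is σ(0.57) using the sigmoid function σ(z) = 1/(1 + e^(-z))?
0.6388

sigmoid(0.57) = 1/(1 + e^(-0.57)) = 1/(1 + 0.5655) = 0.6388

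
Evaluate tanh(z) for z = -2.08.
-0.9693

tanh(-2.08) = (e^(-2.08) - e^(2.08))/(e^(-2.08) + e^(2.08)) = -0.9693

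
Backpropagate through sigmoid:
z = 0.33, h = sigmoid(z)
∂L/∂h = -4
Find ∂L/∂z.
∂L/∂z = -0.9733

σ(0.33) = 0.5818
σ'(0.33) = σ(0.33)(1 - σ(0.33)) = 0.5818 × 0.4182 = 0.2433
∂L/∂z = ∂L/∂h · σ'(z) = -4 × 0.2433 = -0.9733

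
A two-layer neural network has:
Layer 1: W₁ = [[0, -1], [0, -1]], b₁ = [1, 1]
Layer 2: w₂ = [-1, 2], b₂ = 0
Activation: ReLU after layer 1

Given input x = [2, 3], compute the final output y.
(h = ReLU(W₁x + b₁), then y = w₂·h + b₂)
y = 0

Layer 1 pre-activation: z₁ = [-2, -2]
After ReLU: h = [0, 0]
Layer 2 output: y = -1×0 + 2×0 + 0 = 0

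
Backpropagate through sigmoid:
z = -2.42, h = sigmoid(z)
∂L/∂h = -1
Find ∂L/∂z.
∂L/∂z = -0.07499

σ(-2.42) = 0.08166
σ'(-2.42) = σ(-2.42)(1 - σ(-2.42)) = 0.08166 × 0.9183 = 0.07499
∂L/∂z = ∂L/∂h · σ'(z) = -1 × 0.07499 = -0.07499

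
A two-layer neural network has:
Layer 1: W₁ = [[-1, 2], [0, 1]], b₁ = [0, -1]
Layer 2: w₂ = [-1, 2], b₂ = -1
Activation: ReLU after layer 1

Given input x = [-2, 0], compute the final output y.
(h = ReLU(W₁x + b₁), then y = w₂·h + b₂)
y = -3

Layer 1 pre-activation: z₁ = [2, -1]
After ReLU: h = [2, 0]
Layer 2 output: y = -1×2 + 2×0 + -1 = -3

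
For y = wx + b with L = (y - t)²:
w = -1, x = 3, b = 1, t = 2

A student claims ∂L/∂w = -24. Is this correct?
Correct

y = (-1)(3) + 1 = -2
∂L/∂y = 2(y - t) = 2(-2 - 2) = -8
∂y/∂w = x = 3
∂L/∂w = -8 × 3 = -24

Claimed value: -24
Correct: The correct gradient is -24.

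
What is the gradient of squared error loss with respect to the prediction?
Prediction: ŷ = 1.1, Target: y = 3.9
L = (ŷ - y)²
∂L/∂ŷ = -5.6

∂L/∂ŷ = 2(ŷ - y) = 2(1.1 - 3.9) = 2(-2.8) = -5.6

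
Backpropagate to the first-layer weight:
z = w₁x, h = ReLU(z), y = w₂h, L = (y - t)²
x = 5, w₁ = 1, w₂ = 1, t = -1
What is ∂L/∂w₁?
∂L/∂w₁ = 60

Forward pass:
z = w₁x = 1×5 = 5
h = ReLU(5) = 5
y = w₂h = 1×5 = 5

Backward pass:
∂L/∂y = 2(y - t) = 2(5 - -1) = 12
∂y/∂h = w₂ = 1
∂h/∂z = 1 (ReLU derivative)
∂z/∂w₁ = x = 5

∂L/∂w₁ = 12 × 1 × 1 × 5 = 60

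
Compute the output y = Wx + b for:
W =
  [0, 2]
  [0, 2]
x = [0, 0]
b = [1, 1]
y = [1, 1]

Wx = [0×0 + 2×0, 0×0 + 2×0]
   = [0, 0]
y = Wx + b = [0 + 1, 0 + 1] = [1, 1]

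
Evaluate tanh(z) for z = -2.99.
-0.995

tanh(-2.99) = (e^(-2.99) - e^(2.99))/(e^(-2.99) + e^(2.99)) = -0.995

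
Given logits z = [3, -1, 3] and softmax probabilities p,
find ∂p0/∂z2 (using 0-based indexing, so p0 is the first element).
∂p0/∂z2 = -0.2455

p = softmax(z) = [0.4955, 0.009075, 0.4955]
p0 = 0.4955, p2 = 0.4955

∂p0/∂z2 = -p0 × p2 = -0.4955 × 0.4955 = -0.2455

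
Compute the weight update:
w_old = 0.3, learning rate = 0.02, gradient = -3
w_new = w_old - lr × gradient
w_new = 0.36

w_new = w - η·∂L/∂w = 0.3 - 0.02×(-3) = 0.3 - (-0.06) = 0.36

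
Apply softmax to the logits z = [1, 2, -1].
p = [0.2595, 0.7054, 0.0351]

exp(z) = [2.718, 7.389, 0.3679]
Sum = 10.48
p = [0.2595, 0.7054, 0.0351]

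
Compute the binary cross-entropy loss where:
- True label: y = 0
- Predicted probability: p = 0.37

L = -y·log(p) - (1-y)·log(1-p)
L = 0.462

L = -0·log(0.37) - 1·log(0.63) = -log(0.63) = 0.462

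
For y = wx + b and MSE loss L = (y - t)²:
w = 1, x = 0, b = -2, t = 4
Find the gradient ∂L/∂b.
∂L/∂b = -12

y = wx + b = (1)(0) + -2 = -2
∂L/∂y = 2(y - t) = 2(-2 - 4) = -12
∂y/∂b = 1
∂L/∂b = ∂L/∂y · ∂y/∂b = -12 × 1 = -12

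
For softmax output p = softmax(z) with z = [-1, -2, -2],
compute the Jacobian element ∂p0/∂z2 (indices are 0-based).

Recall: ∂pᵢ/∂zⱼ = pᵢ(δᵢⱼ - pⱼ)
∂p0/∂z2 = -0.1221

p = softmax(z) = [0.5761, 0.2119, 0.2119]
p0 = 0.5761, p2 = 0.2119

∂p0/∂z2 = -p0 × p2 = -0.5761 × 0.2119 = -0.1221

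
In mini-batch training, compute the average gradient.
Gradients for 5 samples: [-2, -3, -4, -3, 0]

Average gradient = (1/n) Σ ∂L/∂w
Average gradient = -2.4

Average = (1/5)(-2 + -3 + -4 + -3 + 0) = -12/5 = -2.4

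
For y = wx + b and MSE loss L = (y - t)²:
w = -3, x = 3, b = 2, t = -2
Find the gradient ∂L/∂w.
∂L/∂w = -30

y = wx + b = (-3)(3) + 2 = -7
∂L/∂y = 2(y - t) = 2(-7 - -2) = -10
∂y/∂w = x = 3
∂L/∂w = ∂L/∂y · ∂y/∂w = -10 × 3 = -30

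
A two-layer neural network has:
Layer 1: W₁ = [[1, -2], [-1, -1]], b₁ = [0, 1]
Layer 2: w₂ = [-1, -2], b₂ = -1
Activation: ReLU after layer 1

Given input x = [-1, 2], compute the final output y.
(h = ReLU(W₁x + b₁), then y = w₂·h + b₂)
y = -1

Layer 1 pre-activation: z₁ = [-5, 0]
After ReLU: h = [0, 0]
Layer 2 output: y = -1×0 + -2×0 + -1 = -1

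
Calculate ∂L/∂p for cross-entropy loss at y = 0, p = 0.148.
∂L/∂p = 1.174

∂L/∂p = -y/p + (1-y)/(1-p) = 0 + 1/0.852 = 1.174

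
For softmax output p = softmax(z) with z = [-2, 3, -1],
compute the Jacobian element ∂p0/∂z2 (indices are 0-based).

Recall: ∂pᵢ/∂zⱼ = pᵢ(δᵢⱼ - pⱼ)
∂p0/∂z2 = -0.0001175

p = softmax(z) = [0.006573, 0.9756, 0.01787]
p0 = 0.006573, p2 = 0.01787

∂p0/∂z2 = -p0 × p2 = -0.006573 × 0.01787 = -0.0001175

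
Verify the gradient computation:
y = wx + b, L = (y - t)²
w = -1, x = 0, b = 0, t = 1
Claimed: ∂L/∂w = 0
Correct

y = (-1)(0) + 0 = 0
∂L/∂y = 2(y - t) = 2(0 - 1) = -2
∂y/∂w = x = 0
∂L/∂w = -2 × 0 = 0

Claimed value: 0
Correct: The correct gradient is 0.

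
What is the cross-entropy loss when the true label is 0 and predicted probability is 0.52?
L = 0.734

L = -0·log(0.52) - 1·log(0.48) = -log(0.48) = 0.734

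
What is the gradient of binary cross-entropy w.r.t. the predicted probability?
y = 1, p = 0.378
∂L/∂p = -2.646

∂L/∂p = -y/p + (1-y)/(1-p) = -1/0.378 + 0 = -2.646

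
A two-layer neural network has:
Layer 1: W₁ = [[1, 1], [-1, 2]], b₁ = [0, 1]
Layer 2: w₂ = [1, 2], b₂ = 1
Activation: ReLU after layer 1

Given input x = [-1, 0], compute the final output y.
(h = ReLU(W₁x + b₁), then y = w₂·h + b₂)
y = 5

Layer 1 pre-activation: z₁ = [-1, 2]
After ReLU: h = [0, 2]
Layer 2 output: y = 1×0 + 2×2 + 1 = 5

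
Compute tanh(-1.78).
-0.9447

tanh(-1.78) = (e^(-1.78) - e^(1.78))/(e^(-1.78) + e^(1.78)) = -0.9447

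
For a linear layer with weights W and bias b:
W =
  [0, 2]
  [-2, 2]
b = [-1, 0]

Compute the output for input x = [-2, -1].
y = [-3, 2]

Wx = [0×-2 + 2×-1, -2×-2 + 2×-1]
   = [-2, 2]
y = Wx + b = [-2 + -1, 2 + 0] = [-3, 2]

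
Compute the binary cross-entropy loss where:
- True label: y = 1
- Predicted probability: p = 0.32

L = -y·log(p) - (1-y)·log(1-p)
L = 1.139

L = -1·log(0.32) - 0·log(0.68) = -log(0.32) = 1.139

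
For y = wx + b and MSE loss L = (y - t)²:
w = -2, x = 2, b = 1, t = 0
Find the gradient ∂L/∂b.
∂L/∂b = -6

y = wx + b = (-2)(2) + 1 = -3
∂L/∂y = 2(y - t) = 2(-3 - 0) = -6
∂y/∂b = 1
∂L/∂b = ∂L/∂y · ∂y/∂b = -6 × 1 = -6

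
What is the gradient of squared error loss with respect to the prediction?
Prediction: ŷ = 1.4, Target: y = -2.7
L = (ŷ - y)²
∂L/∂ŷ = 8.2

∂L/∂ŷ = 2(ŷ - y) = 2(1.4 - -2.7) = 2(4.1) = 8.2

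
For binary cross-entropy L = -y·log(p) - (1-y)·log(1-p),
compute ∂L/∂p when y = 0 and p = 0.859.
∂L/∂p = 7.092

∂L/∂p = -y/p + (1-y)/(1-p) = 0 + 1/0.141 = 7.092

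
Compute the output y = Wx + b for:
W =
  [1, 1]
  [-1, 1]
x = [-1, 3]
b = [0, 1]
y = [2, 5]

Wx = [1×-1 + 1×3, -1×-1 + 1×3]
   = [2, 4]
y = Wx + b = [2 + 0, 4 + 1] = [2, 5]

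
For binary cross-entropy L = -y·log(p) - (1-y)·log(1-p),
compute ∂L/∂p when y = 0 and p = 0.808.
∂L/∂p = 5.208

∂L/∂p = -y/p + (1-y)/(1-p) = 0 + 1/0.192 = 5.208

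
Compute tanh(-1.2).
-0.8337

tanh(-1.2) = (e^(-1.2) - e^(1.2))/(e^(-1.2) + e^(1.2)) = -0.8337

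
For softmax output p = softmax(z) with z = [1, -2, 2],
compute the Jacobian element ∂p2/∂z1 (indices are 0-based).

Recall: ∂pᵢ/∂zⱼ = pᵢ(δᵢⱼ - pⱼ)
∂p2/∂z1 = -0.009532

p = softmax(z) = [0.2654, 0.01321, 0.7214]
p2 = 0.7214, p1 = 0.01321

∂p2/∂z1 = -p2 × p1 = -0.7214 × 0.01321 = -0.009532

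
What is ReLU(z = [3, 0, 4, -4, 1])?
h = [3, 0, 4, 0, 1]

ReLU applied element-wise: max(0,3)=3, max(0,0)=0, max(0,4)=4, max(0,-4)=0, max(0,1)=1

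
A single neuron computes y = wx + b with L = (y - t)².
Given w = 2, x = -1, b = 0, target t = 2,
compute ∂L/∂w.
∂L/∂w = 8

y = wx + b = (2)(-1) + 0 = -2
∂L/∂y = 2(y - t) = 2(-2 - 2) = -8
∂y/∂w = x = -1
∂L/∂w = ∂L/∂y · ∂y/∂w = -8 × -1 = 8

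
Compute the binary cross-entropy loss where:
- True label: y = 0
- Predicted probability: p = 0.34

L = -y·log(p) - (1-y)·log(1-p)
L = 0.4155

L = -0·log(0.34) - 1·log(0.66) = -log(0.66) = 0.4155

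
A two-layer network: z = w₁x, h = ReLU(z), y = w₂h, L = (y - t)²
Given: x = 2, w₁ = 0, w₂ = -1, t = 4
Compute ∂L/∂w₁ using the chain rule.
∂L/∂w₁ = 0

Forward pass:
z = w₁x = 0×2 = 0
h = ReLU(0) = 0
y = w₂h = -1×0 = 0

Backward pass:
∂L/∂y = 2(y - t) = 2(0 - 4) = -8
∂y/∂h = w₂ = -1
∂h/∂z = 0 (ReLU derivative)
∂z/∂w₁ = x = 2

∂L/∂w₁ = -8 × -1 × 0 × 2 = 0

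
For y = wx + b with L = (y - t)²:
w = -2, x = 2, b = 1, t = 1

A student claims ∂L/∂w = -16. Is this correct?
Correct

y = (-2)(2) + 1 = -3
∂L/∂y = 2(y - t) = 2(-3 - 1) = -8
∂y/∂w = x = 2
∂L/∂w = -8 × 2 = -16

Claimed value: -16
Correct: The correct gradient is -16.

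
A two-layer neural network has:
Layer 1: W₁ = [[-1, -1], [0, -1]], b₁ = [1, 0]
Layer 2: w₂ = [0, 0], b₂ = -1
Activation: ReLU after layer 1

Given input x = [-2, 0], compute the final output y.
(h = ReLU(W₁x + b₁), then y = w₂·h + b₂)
y = -1

Layer 1 pre-activation: z₁ = [3, 0]
After ReLU: h = [3, 0]
Layer 2 output: y = 0×3 + 0×0 + -1 = -1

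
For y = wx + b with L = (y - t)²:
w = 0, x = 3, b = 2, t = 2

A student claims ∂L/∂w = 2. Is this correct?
Incorrect

y = (0)(3) + 2 = 2
∂L/∂y = 2(y - t) = 2(2 - 2) = 0
∂y/∂w = x = 3
∂L/∂w = 0 × 3 = 0

Claimed value: 2
Incorrect: The correct gradient is 0.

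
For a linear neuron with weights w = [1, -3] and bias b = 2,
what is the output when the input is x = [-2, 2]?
y = -6

y = (1)(-2) + (-3)(2) + 2 = -6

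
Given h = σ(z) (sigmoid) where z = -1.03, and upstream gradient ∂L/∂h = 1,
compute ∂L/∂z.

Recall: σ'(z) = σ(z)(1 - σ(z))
∂L/∂z = 0.1939

σ(-1.03) = 0.2631
σ'(-1.03) = σ(-1.03)(1 - σ(-1.03)) = 0.2631 × 0.7369 = 0.1939
∂L/∂z = ∂L/∂h · σ'(z) = 1 × 0.1939 = 0.1939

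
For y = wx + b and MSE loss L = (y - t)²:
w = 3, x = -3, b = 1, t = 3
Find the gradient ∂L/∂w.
∂L/∂w = 66

y = wx + b = (3)(-3) + 1 = -8
∂L/∂y = 2(y - t) = 2(-8 - 3) = -22
∂y/∂w = x = -3
∂L/∂w = ∂L/∂y · ∂y/∂w = -22 × -3 = 66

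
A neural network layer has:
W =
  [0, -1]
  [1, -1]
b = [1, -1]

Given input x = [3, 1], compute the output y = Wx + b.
y = [0, 1]

Wx = [0×3 + -1×1, 1×3 + -1×1]
   = [-1, 2]
y = Wx + b = [-1 + 1, 2 + -1] = [0, 1]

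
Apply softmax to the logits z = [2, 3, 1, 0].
p = [0.2369, 0.6439, 0.0871, 0.0321]

exp(z) = [7.389, 20.09, 2.718, 1]
Sum = 31.19
p = [0.2369, 0.6439, 0.0871, 0.0321]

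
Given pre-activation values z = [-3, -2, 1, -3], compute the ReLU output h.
h = [0, 0, 1, 0]

ReLU applied element-wise: max(0,-3)=0, max(0,-2)=0, max(0,1)=1, max(0,-3)=0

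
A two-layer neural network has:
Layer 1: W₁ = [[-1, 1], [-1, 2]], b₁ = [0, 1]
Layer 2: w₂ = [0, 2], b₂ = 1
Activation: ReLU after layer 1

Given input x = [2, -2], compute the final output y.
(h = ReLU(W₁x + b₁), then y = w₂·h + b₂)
y = 1

Layer 1 pre-activation: z₁ = [-4, -5]
After ReLU: h = [0, 0]
Layer 2 output: y = 0×0 + 2×0 + 1 = 1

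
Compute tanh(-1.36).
-0.8764

tanh(-1.36) = (e^(-1.36) - e^(1.36))/(e^(-1.36) + e^(1.36)) = -0.8764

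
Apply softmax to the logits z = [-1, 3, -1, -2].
p = [0.0176, 0.9584, 0.0176, 0.0065]

exp(z) = [0.3679, 20.09, 0.3679, 0.1353]
Sum = 20.96
p = [0.0176, 0.9584, 0.0176, 0.0065]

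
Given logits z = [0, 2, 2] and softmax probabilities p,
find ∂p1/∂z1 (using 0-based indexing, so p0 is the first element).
∂p1/∂z1 = 0.249

p = softmax(z) = [0.06338, 0.4683, 0.4683]
p1 = 0.4683

∂p1/∂z1 = p1(1 - p1) = 0.4683 × (1 - 0.4683) = 0.249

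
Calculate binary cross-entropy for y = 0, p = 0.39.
L = 0.4943

L = -0·log(0.39) - 1·log(0.61) = -log(0.61) = 0.4943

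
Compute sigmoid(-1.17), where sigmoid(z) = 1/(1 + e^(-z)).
0.2369

sigmoid(-1.17) = 1/(1 + e^(1.17)) = 1/(1 + 3.222) = 0.2369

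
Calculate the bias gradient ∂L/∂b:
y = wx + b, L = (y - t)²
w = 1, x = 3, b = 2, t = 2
∂L/∂b = 6

y = wx + b = (1)(3) + 2 = 5
∂L/∂y = 2(y - t) = 2(5 - 2) = 6
∂y/∂b = 1
∂L/∂b = ∂L/∂y · ∂y/∂b = 6 × 1 = 6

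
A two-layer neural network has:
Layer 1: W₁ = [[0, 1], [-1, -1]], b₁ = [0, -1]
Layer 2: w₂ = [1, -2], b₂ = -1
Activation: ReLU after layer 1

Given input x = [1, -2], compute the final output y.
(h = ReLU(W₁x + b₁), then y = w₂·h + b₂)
y = -1

Layer 1 pre-activation: z₁ = [-2, 0]
After ReLU: h = [0, 0]
Layer 2 output: y = 1×0 + -2×0 + -1 = -1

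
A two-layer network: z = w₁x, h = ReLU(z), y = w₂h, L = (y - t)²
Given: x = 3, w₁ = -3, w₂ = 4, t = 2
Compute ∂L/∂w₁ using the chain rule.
∂L/∂w₁ = 0

Forward pass:
z = w₁x = -3×3 = -9
h = ReLU(-9) = 0
y = w₂h = 4×0 = 0

Backward pass:
∂L/∂y = 2(y - t) = 2(0 - 2) = -4
∂y/∂h = w₂ = 4
∂h/∂z = 0 (ReLU derivative)
∂z/∂w₁ = x = 3

∂L/∂w₁ = -4 × 4 × 0 × 3 = 0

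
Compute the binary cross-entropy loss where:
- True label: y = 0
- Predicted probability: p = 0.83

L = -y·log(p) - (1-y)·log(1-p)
L = 1.772

L = -0·log(0.83) - 1·log(0.17) = -log(0.17) = 1.772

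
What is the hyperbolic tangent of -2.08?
-0.9693

tanh(-2.08) = (e^(-2.08) - e^(2.08))/(e^(-2.08) + e^(2.08)) = -0.9693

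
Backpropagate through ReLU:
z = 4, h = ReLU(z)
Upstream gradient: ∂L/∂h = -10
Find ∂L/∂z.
∂L/∂z = -10

h = ReLU(4) = 4
Since z > 0: ∂h/∂z = 1
∂L/∂z = ∂L/∂h · ∂h/∂z = -10 × 1 = -10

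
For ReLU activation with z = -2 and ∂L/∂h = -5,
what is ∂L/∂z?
∂L/∂z = 0

h = ReLU(-2) = 0
Since z < 0: ∂h/∂z = 0
∂L/∂z = ∂L/∂h · ∂h/∂z = -5 × 0 = 0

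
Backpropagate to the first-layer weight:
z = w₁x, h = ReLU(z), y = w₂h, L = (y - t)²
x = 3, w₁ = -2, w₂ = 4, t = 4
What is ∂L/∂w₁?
∂L/∂w₁ = 0

Forward pass:
z = w₁x = -2×3 = -6
h = ReLU(-6) = 0
y = w₂h = 4×0 = 0

Backward pass:
∂L/∂y = 2(y - t) = 2(0 - 4) = -8
∂y/∂h = w₂ = 4
∂h/∂z = 0 (ReLU derivative)
∂z/∂w₁ = x = 3

∂L/∂w₁ = -8 × 4 × 0 × 3 = 0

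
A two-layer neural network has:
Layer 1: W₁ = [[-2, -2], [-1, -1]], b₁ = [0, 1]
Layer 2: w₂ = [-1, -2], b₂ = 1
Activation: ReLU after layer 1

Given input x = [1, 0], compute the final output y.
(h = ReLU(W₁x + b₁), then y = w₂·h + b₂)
y = 1

Layer 1 pre-activation: z₁ = [-2, 0]
After ReLU: h = [0, 0]
Layer 2 output: y = -1×0 + -2×0 + 1 = 1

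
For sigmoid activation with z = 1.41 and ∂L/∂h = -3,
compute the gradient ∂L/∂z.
∂L/∂z = -0.4732

σ(1.41) = 0.8038
σ'(1.41) = σ(1.41)(1 - σ(1.41)) = 0.8038 × 0.1962 = 0.1577
∂L/∂z = ∂L/∂h · σ'(z) = -3 × 0.1577 = -0.4732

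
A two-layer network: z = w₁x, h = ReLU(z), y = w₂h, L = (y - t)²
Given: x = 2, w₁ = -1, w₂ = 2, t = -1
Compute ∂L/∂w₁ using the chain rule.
∂L/∂w₁ = 0

Forward pass:
z = w₁x = -1×2 = -2
h = ReLU(-2) = 0
y = w₂h = 2×0 = 0

Backward pass:
∂L/∂y = 2(y - t) = 2(0 - -1) = 2
∂y/∂h = w₂ = 2
∂h/∂z = 0 (ReLU derivative)
∂z/∂w₁ = x = 2

∂L/∂w₁ = 2 × 2 × 0 × 2 = 0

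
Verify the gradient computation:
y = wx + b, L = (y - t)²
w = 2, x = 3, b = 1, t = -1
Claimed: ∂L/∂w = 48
Correct

y = (2)(3) + 1 = 7
∂L/∂y = 2(y - t) = 2(7 - -1) = 16
∂y/∂w = x = 3
∂L/∂w = 16 × 3 = 48

Claimed value: 48
Correct: The correct gradient is 48.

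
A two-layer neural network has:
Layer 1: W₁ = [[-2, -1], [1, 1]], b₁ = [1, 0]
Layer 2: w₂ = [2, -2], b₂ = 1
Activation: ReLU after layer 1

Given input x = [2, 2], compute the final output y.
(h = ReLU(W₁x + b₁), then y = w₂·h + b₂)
y = -7

Layer 1 pre-activation: z₁ = [-5, 4]
After ReLU: h = [0, 4]
Layer 2 output: y = 2×0 + -2×4 + 1 = -7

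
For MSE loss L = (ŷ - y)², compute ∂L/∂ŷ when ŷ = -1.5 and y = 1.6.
∂L/∂ŷ = -6.2

∂L/∂ŷ = 2(ŷ - y) = 2(-1.5 - 1.6) = 2(-3.1) = -6.2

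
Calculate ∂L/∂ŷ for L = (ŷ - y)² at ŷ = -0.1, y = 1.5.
∂L/∂ŷ = -3.2

∂L/∂ŷ = 2(ŷ - y) = 2(-0.1 - 1.5) = 2(-1.6) = -3.2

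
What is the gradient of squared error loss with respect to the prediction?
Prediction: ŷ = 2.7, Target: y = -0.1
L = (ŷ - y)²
∂L/∂ŷ = 5.6

∂L/∂ŷ = 2(ŷ - y) = 2(2.7 - -0.1) = 2(2.8) = 5.6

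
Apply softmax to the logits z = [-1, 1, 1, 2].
p = [0.0279, 0.206, 0.206, 0.5601]

exp(z) = [0.3679, 2.718, 2.718, 7.389]
Sum = 13.19
p = [0.0279, 0.206, 0.206, 0.5601]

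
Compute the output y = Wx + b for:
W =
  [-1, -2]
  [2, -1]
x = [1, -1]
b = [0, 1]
y = [1, 4]

Wx = [-1×1 + -2×-1, 2×1 + -1×-1]
   = [1, 3]
y = Wx + b = [1 + 0, 3 + 1] = [1, 4]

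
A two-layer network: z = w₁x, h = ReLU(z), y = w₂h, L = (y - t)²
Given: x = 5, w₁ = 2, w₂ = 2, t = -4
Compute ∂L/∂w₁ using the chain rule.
∂L/∂w₁ = 480

Forward pass:
z = w₁x = 2×5 = 10
h = ReLU(10) = 10
y = w₂h = 2×10 = 20

Backward pass:
∂L/∂y = 2(y - t) = 2(20 - -4) = 48
∂y/∂h = w₂ = 2
∂h/∂z = 1 (ReLU derivative)
∂z/∂w₁ = x = 5

∂L/∂w₁ = 48 × 2 × 1 × 5 = 480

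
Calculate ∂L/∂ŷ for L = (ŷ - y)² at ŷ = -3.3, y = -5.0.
∂L/∂ŷ = 3.4

∂L/∂ŷ = 2(ŷ - y) = 2(-3.3 - -5.0) = 2(1.7) = 3.4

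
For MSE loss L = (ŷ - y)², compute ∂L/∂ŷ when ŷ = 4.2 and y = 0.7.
∂L/∂ŷ = 7.0

∂L/∂ŷ = 2(ŷ - y) = 2(4.2 - 0.7) = 2(3.5) = 7.0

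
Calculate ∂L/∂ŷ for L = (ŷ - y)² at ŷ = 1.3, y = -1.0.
∂L/∂ŷ = 4.6

∂L/∂ŷ = 2(ŷ - y) = 2(1.3 - -1.0) = 2(2.3) = 4.6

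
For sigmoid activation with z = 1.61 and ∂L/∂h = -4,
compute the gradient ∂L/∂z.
∂L/∂z = -0.5553

σ(1.61) = 0.8334
σ'(1.61) = σ(1.61)(1 - σ(1.61)) = 0.8334 × 0.1666 = 0.1388
∂L/∂z = ∂L/∂h · σ'(z) = -4 × 0.1388 = -0.5553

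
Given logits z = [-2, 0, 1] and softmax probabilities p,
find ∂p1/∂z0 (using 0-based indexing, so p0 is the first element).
∂p1/∂z0 = -0.009113

p = softmax(z) = [0.03512, 0.2595, 0.7054]
p1 = 0.2595, p0 = 0.03512

∂p1/∂z0 = -p1 × p0 = -0.2595 × 0.03512 = -0.009113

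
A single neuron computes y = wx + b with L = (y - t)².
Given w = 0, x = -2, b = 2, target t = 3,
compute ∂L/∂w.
∂L/∂w = 4

y = wx + b = (0)(-2) + 2 = 2
∂L/∂y = 2(y - t) = 2(2 - 3) = -2
∂y/∂w = x = -2
∂L/∂w = ∂L/∂y · ∂y/∂w = -2 × -2 = 4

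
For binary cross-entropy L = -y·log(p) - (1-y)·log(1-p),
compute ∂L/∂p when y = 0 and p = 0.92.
∂L/∂p = 12.5

∂L/∂p = -y/p + (1-y)/(1-p) = 0 + 1/0.08 = 12.5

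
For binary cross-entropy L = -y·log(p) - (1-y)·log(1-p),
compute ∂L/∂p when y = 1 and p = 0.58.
∂L/∂p = -1.724

∂L/∂p = -y/p + (1-y)/(1-p) = -1/0.58 + 0 = -1.724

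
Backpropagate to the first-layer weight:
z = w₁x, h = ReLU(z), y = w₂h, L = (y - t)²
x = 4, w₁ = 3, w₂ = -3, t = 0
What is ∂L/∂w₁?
∂L/∂w₁ = 864

Forward pass:
z = w₁x = 3×4 = 12
h = ReLU(12) = 12
y = w₂h = -3×12 = -36

Backward pass:
∂L/∂y = 2(y - t) = 2(-36 - 0) = -72
∂y/∂h = w₂ = -3
∂h/∂z = 1 (ReLU derivative)
∂z/∂w₁ = x = 4

∂L/∂w₁ = -72 × -3 × 1 × 4 = 864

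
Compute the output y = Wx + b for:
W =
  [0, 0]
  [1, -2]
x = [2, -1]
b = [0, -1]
y = [0, 3]

Wx = [0×2 + 0×-1, 1×2 + -2×-1]
   = [0, 4]
y = Wx + b = [0 + 0, 4 + -1] = [0, 3]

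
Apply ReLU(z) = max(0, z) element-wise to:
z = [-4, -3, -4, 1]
h = [0, 0, 0, 1]

ReLU applied element-wise: max(0,-4)=0, max(0,-3)=0, max(0,-4)=0, max(0,1)=1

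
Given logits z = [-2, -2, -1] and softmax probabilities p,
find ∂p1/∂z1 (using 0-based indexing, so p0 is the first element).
∂p1/∂z1 = 0.167

p = softmax(z) = [0.2119, 0.2119, 0.5761]
p1 = 0.2119

∂p1/∂z1 = p1(1 - p1) = 0.2119 × (1 - 0.2119) = 0.167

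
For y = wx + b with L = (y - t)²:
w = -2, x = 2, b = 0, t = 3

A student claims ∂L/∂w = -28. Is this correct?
Correct

y = (-2)(2) + 0 = -4
∂L/∂y = 2(y - t) = 2(-4 - 3) = -14
∂y/∂w = x = 2
∂L/∂w = -14 × 2 = -28

Claimed value: -28
Correct: The correct gradient is -28.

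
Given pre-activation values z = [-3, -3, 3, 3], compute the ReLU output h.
h = [0, 0, 3, 3]

ReLU applied element-wise: max(0,-3)=0, max(0,-3)=0, max(0,3)=3, max(0,3)=3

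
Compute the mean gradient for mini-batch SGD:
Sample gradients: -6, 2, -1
Average gradient = -1.667

Average = (1/3)(-6 + 2 + -1) = -5/3 = -1.667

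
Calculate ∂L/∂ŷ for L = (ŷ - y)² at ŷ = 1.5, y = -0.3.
∂L/∂ŷ = 3.6

∂L/∂ŷ = 2(ŷ - y) = 2(1.5 - -0.3) = 2(1.8) = 3.6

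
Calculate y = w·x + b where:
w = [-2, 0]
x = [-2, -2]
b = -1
y = 3

y = (-2)(-2) + (0)(-2) + -1 = 3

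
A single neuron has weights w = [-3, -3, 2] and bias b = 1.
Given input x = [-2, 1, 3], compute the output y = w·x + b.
y = 10

y = (-3)(-2) + (-3)(1) + (2)(3) + 1 = 10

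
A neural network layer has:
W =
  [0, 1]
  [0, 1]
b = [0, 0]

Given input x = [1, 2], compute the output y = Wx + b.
y = [2, 2]

Wx = [0×1 + 1×2, 0×1 + 1×2]
   = [2, 2]
y = Wx + b = [2 + 0, 2 + 0] = [2, 2]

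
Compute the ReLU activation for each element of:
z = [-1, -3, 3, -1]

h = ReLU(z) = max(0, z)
h = [0, 0, 3, 0]

ReLU applied element-wise: max(0,-1)=0, max(0,-3)=0, max(0,3)=3, max(0,-1)=0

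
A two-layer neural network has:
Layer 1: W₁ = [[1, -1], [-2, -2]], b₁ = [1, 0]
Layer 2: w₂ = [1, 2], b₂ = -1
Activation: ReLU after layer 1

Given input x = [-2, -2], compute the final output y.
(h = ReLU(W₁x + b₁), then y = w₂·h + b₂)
y = 16

Layer 1 pre-activation: z₁ = [1, 8]
After ReLU: h = [1, 8]
Layer 2 output: y = 1×1 + 2×8 + -1 = 16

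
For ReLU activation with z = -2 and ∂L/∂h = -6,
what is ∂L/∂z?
∂L/∂z = 0

h = ReLU(-2) = 0
Since z < 0: ∂h/∂z = 0
∂L/∂z = ∂L/∂h · ∂h/∂z = -6 × 0 = 0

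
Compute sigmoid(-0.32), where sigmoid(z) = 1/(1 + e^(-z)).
0.4207

sigmoid(-0.32) = 1/(1 + e^(0.32)) = 1/(1 + 1.377) = 0.4207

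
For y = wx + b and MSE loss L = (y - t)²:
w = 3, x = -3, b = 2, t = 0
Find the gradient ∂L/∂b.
∂L/∂b = -14

y = wx + b = (3)(-3) + 2 = -7
∂L/∂y = 2(y - t) = 2(-7 - 0) = -14
∂y/∂b = 1
∂L/∂b = ∂L/∂y · ∂y/∂b = -14 × 1 = -14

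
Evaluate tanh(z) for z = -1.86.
-0.9527

tanh(-1.86) = (e^(-1.86) - e^(1.86))/(e^(-1.86) + e^(1.86)) = -0.9527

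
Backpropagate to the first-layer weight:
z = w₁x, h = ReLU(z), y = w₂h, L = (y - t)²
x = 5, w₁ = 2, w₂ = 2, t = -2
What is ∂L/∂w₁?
∂L/∂w₁ = 440

Forward pass:
z = w₁x = 2×5 = 10
h = ReLU(10) = 10
y = w₂h = 2×10 = 20

Backward pass:
∂L/∂y = 2(y - t) = 2(20 - -2) = 44
∂y/∂h = w₂ = 2
∂h/∂z = 1 (ReLU derivative)
∂z/∂w₁ = x = 5

∂L/∂w₁ = 44 × 2 × 1 × 5 = 440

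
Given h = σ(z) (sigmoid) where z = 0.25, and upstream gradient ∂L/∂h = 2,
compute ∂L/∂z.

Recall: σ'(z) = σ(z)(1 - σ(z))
∂L/∂z = 0.4923

σ(0.25) = 0.5622
σ'(0.25) = σ(0.25)(1 - σ(0.25)) = 0.5622 × 0.4378 = 0.2461
∂L/∂z = ∂L/∂h · σ'(z) = 2 × 0.2461 = 0.4923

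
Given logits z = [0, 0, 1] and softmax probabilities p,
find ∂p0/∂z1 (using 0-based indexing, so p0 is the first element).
∂p0/∂z1 = -0.04492

p = softmax(z) = [0.2119, 0.2119, 0.5761]
p0 = 0.2119, p1 = 0.2119

∂p0/∂z1 = -p0 × p1 = -0.2119 × 0.2119 = -0.04492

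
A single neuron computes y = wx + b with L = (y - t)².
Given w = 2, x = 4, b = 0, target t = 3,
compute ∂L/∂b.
∂L/∂b = 10

y = wx + b = (2)(4) + 0 = 8
∂L/∂y = 2(y - t) = 2(8 - 3) = 10
∂y/∂b = 1
∂L/∂b = ∂L/∂y · ∂y/∂b = 10 × 1 = 10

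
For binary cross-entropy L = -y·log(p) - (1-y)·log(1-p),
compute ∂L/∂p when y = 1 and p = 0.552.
∂L/∂p = -1.812

∂L/∂p = -y/p + (1-y)/(1-p) = -1/0.552 + 0 = -1.812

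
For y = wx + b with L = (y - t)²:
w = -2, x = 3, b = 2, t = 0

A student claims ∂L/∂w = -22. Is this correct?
Incorrect

y = (-2)(3) + 2 = -4
∂L/∂y = 2(y - t) = 2(-4 - 0) = -8
∂y/∂w = x = 3
∂L/∂w = -8 × 3 = -24

Claimed value: -22
Incorrect: The correct gradient is -24.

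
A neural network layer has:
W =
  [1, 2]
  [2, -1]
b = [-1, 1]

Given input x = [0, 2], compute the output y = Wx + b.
y = [3, -1]

Wx = [1×0 + 2×2, 2×0 + -1×2]
   = [4, -2]
y = Wx + b = [4 + -1, -2 + 1] = [3, -1]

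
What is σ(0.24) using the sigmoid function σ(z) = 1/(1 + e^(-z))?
0.5597

sigmoid(0.24) = 1/(1 + e^(-0.24)) = 1/(1 + 0.7866) = 0.5597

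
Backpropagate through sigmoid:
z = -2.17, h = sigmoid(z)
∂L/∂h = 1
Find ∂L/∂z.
∂L/∂z = 0.09198

σ(-2.17) = 0.1025
σ'(-2.17) = σ(-2.17)(1 - σ(-2.17)) = 0.1025 × 0.8975 = 0.09198
∂L/∂z = ∂L/∂h · σ'(z) = 1 × 0.09198 = 0.09198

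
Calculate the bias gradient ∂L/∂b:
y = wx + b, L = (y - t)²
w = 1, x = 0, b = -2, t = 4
∂L/∂b = -12

y = wx + b = (1)(0) + -2 = -2
∂L/∂y = 2(y - t) = 2(-2 - 4) = -12
∂y/∂b = 1
∂L/∂b = ∂L/∂y · ∂y/∂b = -12 × 1 = -12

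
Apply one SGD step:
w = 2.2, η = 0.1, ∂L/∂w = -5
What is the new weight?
w_new = 2.7

w_new = w - η·∂L/∂w = 2.2 - 0.1×(-5) = 2.2 - (-0.5) = 2.7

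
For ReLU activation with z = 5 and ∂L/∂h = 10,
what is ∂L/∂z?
∂L/∂z = 10

h = ReLU(5) = 5
Since z > 0: ∂h/∂z = 1
∂L/∂z = ∂L/∂h · ∂h/∂z = 10 × 1 = 10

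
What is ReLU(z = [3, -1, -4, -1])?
h = [3, 0, 0, 0]

ReLU applied element-wise: max(0,3)=3, max(0,-1)=0, max(0,-4)=0, max(0,-1)=0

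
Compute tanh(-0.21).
-0.207

tanh(-0.21) = (e^(-0.21) - e^(0.21))/(e^(-0.21) + e^(0.21)) = -0.207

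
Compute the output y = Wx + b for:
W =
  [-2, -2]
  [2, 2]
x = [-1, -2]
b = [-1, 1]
y = [5, -5]

Wx = [-2×-1 + -2×-2, 2×-1 + 2×-2]
   = [6, -6]
y = Wx + b = [6 + -1, -6 + 1] = [5, -5]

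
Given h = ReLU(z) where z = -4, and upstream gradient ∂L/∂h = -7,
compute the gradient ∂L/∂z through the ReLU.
∂L/∂z = 0

h = ReLU(-4) = 0
Since z < 0: ∂h/∂z = 0
∂L/∂z = ∂L/∂h · ∂h/∂z = -7 × 0 = 0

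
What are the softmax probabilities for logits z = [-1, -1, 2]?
p = [0.0453, 0.0453, 0.9094]

exp(z) = [0.3679, 0.3679, 7.389]
Sum = 8.125
p = [0.0453, 0.0453, 0.9094]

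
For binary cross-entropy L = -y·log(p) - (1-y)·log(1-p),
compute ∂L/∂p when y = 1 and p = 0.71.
∂L/∂p = -1.408

∂L/∂p = -y/p + (1-y)/(1-p) = -1/0.71 + 0 = -1.408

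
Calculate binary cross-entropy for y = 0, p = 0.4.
L = 0.5108

L = -0·log(0.4) - 1·log(0.6) = -log(0.6) = 0.5108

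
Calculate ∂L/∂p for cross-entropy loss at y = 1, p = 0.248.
∂L/∂p = -4.032

∂L/∂p = -y/p + (1-y)/(1-p) = -1/0.248 + 0 = -4.032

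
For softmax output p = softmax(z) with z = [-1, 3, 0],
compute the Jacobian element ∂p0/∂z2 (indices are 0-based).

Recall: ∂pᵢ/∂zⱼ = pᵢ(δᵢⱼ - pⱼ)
∂p0/∂z2 = -0.0007993

p = softmax(z) = [0.01715, 0.9362, 0.04661]
p0 = 0.01715, p2 = 0.04661

∂p0/∂z2 = -p0 × p2 = -0.01715 × 0.04661 = -0.0007993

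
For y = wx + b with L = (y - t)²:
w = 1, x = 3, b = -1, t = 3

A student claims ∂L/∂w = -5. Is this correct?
Incorrect

y = (1)(3) + -1 = 2
∂L/∂y = 2(y - t) = 2(2 - 3) = -2
∂y/∂w = x = 3
∂L/∂w = -2 × 3 = -6

Claimed value: -5
Incorrect: The correct gradient is -6.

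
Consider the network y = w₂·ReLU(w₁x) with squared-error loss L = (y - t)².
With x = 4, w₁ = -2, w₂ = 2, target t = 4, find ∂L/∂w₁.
∂L/∂w₁ = 0

Forward pass:
z = w₁x = -2×4 = -8
h = ReLU(-8) = 0
y = w₂h = 2×0 = 0

Backward pass:
∂L/∂y = 2(y - t) = 2(0 - 4) = -8
∂y/∂h = w₂ = 2
∂h/∂z = 0 (ReLU derivative)
∂z/∂w₁ = x = 4

∂L/∂w₁ = -8 × 2 × 0 × 4 = 0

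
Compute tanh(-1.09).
-0.7969

tanh(-1.09) = (e^(-1.09) - e^(1.09))/(e^(-1.09) + e^(1.09)) = -0.7969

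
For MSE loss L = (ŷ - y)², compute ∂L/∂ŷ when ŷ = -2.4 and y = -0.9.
∂L/∂ŷ = -3.0

∂L/∂ŷ = 2(ŷ - y) = 2(-2.4 - -0.9) = 2(-1.5) = -3.0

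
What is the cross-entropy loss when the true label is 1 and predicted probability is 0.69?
L = 0.3711

L = -1·log(0.69) - 0·log(0.31) = -log(0.69) = 0.3711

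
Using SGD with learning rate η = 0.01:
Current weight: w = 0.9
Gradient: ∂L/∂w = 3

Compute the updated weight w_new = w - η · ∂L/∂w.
w_new = 0.87

w_new = w - η·∂L/∂w = 0.9 - 0.01×(3) = 0.9 - (0.03) = 0.87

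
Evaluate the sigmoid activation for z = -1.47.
0.1869

sigmoid(-1.47) = 1/(1 + e^(1.47)) = 1/(1 + 4.349) = 0.1869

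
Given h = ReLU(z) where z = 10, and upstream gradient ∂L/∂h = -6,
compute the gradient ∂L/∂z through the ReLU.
∂L/∂z = -6

h = ReLU(10) = 10
Since z > 0: ∂h/∂z = 1
∂L/∂z = ∂L/∂h · ∂h/∂z = -6 × 1 = -6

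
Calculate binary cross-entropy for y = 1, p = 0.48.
L = 0.734

L = -1·log(0.48) - 0·log(0.52) = -log(0.48) = 0.734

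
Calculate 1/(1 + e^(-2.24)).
0.9038

sigmoid(2.24) = 1/(1 + e^(-2.24)) = 1/(1 + 0.1065) = 0.9038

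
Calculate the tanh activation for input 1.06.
0.7857

tanh(1.06) = (e^(1.06) - e^(-1.06))/(e^(1.06) + e^(-1.06)) = 0.7857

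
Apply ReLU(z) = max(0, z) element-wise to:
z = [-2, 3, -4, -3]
h = [0, 3, 0, 0]

ReLU applied element-wise: max(0,-2)=0, max(0,3)=3, max(0,-4)=0, max(0,-3)=0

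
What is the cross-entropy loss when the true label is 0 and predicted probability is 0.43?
L = 0.5621

L = -0·log(0.43) - 1·log(0.57) = -log(0.57) = 0.5621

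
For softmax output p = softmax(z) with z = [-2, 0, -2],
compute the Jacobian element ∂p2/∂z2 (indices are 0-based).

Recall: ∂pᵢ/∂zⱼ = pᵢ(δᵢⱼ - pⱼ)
∂p2/∂z2 = 0.09516

p = softmax(z) = [0.1065, 0.787, 0.1065]
p2 = 0.1065

∂p2/∂z2 = p2(1 - p2) = 0.1065 × (1 - 0.1065) = 0.09516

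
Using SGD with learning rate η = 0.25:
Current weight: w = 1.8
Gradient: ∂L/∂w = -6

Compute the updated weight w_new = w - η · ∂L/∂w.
w_new = 3.3

w_new = w - η·∂L/∂w = 1.8 - 0.25×(-6) = 1.8 - (-1.5) = 3.3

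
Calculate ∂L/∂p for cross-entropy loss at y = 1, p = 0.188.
∂L/∂p = -5.319

∂L/∂p = -y/p + (1-y)/(1-p) = -1/0.188 + 0 = -5.319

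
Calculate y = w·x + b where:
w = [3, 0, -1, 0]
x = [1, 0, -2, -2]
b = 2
y = 7

y = (3)(1) + (0)(0) + (-1)(-2) + (0)(-2) + 2 = 7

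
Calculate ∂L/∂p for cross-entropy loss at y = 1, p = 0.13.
∂L/∂p = -7.692

∂L/∂p = -y/p + (1-y)/(1-p) = -1/0.13 + 0 = -7.692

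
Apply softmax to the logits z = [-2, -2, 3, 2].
p = [0.0049, 0.0049, 0.7239, 0.2663]

exp(z) = [0.1353, 0.1353, 20.09, 7.389]
Sum = 27.75
p = [0.0049, 0.0049, 0.7239, 0.2663]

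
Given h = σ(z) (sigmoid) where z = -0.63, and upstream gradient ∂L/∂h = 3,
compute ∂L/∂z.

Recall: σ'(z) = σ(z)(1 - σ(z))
∂L/∂z = 0.6802

σ(-0.63) = 0.3475
σ'(-0.63) = σ(-0.63)(1 - σ(-0.63)) = 0.3475 × 0.6525 = 0.2267
∂L/∂z = ∂L/∂h · σ'(z) = 3 × 0.2267 = 0.6802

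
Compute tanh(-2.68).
-0.9906

tanh(-2.68) = (e^(-2.68) - e^(2.68))/(e^(-2.68) + e^(2.68)) = -0.9906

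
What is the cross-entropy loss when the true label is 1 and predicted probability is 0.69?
L = 0.3711

L = -1·log(0.69) - 0·log(0.31) = -log(0.69) = 0.3711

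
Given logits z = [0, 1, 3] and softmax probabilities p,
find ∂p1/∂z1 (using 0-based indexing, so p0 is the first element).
∂p1/∂z1 = 0.1012

p = softmax(z) = [0.04201, 0.1142, 0.8438]
p1 = 0.1142

∂p1/∂z1 = p1(1 - p1) = 0.1142 × (1 - 0.1142) = 0.1012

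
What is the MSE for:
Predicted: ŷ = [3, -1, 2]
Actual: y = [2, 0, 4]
MSE = 2

MSE = (1/3)((3-2)² + (-1-0)² + (2-4)²) = (1/3)(1 + 1 + 4) = 2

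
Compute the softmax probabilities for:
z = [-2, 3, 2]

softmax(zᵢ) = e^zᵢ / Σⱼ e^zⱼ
p = [0.0049, 0.7275, 0.2676]

exp(z) = [0.1353, 20.09, 7.389]
Sum = 27.61
p = [0.0049, 0.7275, 0.2676]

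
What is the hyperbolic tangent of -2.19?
-0.9753

tanh(-2.19) = (e^(-2.19) - e^(2.19))/(e^(-2.19) + e^(2.19)) = -0.9753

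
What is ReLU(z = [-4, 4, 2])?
h = [0, 4, 2]

ReLU applied element-wise: max(0,-4)=0, max(0,4)=4, max(0,2)=2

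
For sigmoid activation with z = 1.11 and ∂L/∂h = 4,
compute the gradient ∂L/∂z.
∂L/∂z = 0.7457

σ(1.11) = 0.7521
σ'(1.11) = σ(1.11)(1 - σ(1.11)) = 0.7521 × 0.2479 = 0.1864
∂L/∂z = ∂L/∂h · σ'(z) = 4 × 0.1864 = 0.7457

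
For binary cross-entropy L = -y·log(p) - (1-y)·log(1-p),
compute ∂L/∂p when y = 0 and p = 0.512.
∂L/∂p = 2.049

∂L/∂p = -y/p + (1-y)/(1-p) = 0 + 1/0.488 = 2.049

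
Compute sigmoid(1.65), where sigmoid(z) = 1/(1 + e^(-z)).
0.8389

sigmoid(1.65) = 1/(1 + e^(-1.65)) = 1/(1 + 0.192) = 0.8389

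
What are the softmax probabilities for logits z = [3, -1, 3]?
p = [0.4955, 0.0091, 0.4955]

exp(z) = [20.09, 0.3679, 20.09]
Sum = 40.54
p = [0.4955, 0.0091, 0.4955]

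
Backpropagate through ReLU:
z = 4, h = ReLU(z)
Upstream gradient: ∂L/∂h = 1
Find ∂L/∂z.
∂L/∂z = 1

h = ReLU(4) = 4
Since z > 0: ∂h/∂z = 1
∂L/∂z = ∂L/∂h · ∂h/∂z = 1 × 1 = 1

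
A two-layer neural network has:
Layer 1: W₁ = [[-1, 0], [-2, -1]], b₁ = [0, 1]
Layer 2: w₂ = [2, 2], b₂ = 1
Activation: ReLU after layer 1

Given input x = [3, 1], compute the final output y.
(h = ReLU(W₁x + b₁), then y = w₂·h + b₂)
y = 1

Layer 1 pre-activation: z₁ = [-3, -6]
After ReLU: h = [0, 0]
Layer 2 output: y = 2×0 + 2×0 + 1 = 1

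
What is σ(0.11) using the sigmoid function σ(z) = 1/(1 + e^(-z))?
0.5275

sigmoid(0.11) = 1/(1 + e^(-0.11)) = 1/(1 + 0.8958) = 0.5275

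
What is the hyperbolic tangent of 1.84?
0.9508

tanh(1.84) = (e^(1.84) - e^(-1.84))/(e^(1.84) + e^(-1.84)) = 0.9508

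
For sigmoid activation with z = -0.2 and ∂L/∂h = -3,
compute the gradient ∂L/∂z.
∂L/∂z = -0.7425

σ(-0.2) = 0.4502
σ'(-0.2) = σ(-0.2)(1 - σ(-0.2)) = 0.4502 × 0.5498 = 0.2475
∂L/∂z = ∂L/∂h · σ'(z) = -3 × 0.2475 = -0.7425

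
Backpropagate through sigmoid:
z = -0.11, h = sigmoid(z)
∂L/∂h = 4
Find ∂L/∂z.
∂L/∂z = 0.997

σ(-0.11) = 0.4725
σ'(-0.11) = σ(-0.11)(1 - σ(-0.11)) = 0.4725 × 0.5275 = 0.2492
∂L/∂z = ∂L/∂h · σ'(z) = 4 × 0.2492 = 0.997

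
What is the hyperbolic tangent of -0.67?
-0.585

tanh(-0.67) = (e^(-0.67) - e^(0.67))/(e^(-0.67) + e^(0.67)) = -0.585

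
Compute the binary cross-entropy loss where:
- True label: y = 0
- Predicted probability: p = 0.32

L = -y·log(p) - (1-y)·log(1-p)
L = 0.3857

L = -0·log(0.32) - 1·log(0.68) = -log(0.68) = 0.3857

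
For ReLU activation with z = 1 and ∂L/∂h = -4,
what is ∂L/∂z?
∂L/∂z = -4

h = ReLU(1) = 1
Since z > 0: ∂h/∂z = 1
∂L/∂z = ∂L/∂h · ∂h/∂z = -4 × 1 = -4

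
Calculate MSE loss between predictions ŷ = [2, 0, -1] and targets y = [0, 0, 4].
MSE = 9.667

MSE = (1/3)((2-0)² + (0-0)² + (-1-4)²) = (1/3)(4 + 0 + 25) = 9.667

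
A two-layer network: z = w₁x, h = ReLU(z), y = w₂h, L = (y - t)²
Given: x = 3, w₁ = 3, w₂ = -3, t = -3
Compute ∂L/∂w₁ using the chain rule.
∂L/∂w₁ = 432

Forward pass:
z = w₁x = 3×3 = 9
h = ReLU(9) = 9
y = w₂h = -3×9 = -27

Backward pass:
∂L/∂y = 2(y - t) = 2(-27 - -3) = -48
∂y/∂h = w₂ = -3
∂h/∂z = 1 (ReLU derivative)
∂z/∂w₁ = x = 3

∂L/∂w₁ = -48 × -3 × 1 × 3 = 432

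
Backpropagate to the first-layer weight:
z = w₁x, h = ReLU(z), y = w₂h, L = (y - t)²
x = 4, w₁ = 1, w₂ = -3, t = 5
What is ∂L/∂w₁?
∂L/∂w₁ = 408

Forward pass:
z = w₁x = 1×4 = 4
h = ReLU(4) = 4
y = w₂h = -3×4 = -12

Backward pass:
∂L/∂y = 2(y - t) = 2(-12 - 5) = -34
∂y/∂h = w₂ = -3
∂h/∂z = 1 (ReLU derivative)
∂z/∂w₁ = x = 4

∂L/∂w₁ = -34 × -3 × 1 × 4 = 408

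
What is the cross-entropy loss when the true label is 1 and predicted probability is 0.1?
L = 2.303

L = -1·log(0.1) - 0·log(0.9) = -log(0.1) = 2.303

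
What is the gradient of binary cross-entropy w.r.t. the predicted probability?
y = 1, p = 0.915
∂L/∂p = -1.093

∂L/∂p = -y/p + (1-y)/(1-p) = -1/0.915 + 0 = -1.093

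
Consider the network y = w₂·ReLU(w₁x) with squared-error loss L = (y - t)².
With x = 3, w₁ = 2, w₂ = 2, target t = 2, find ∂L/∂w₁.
∂L/∂w₁ = 120

Forward pass:
z = w₁x = 2×3 = 6
h = ReLU(6) = 6
y = w₂h = 2×6 = 12

Backward pass:
∂L/∂y = 2(y - t) = 2(12 - 2) = 20
∂y/∂h = w₂ = 2
∂h/∂z = 1 (ReLU derivative)
∂z/∂w₁ = x = 3

∂L/∂w₁ = 20 × 2 × 1 × 3 = 120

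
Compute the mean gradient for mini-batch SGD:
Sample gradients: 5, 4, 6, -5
Average gradient = 2.5

Average = (1/4)(5 + 4 + 6 + -5) = 10/4 = 2.5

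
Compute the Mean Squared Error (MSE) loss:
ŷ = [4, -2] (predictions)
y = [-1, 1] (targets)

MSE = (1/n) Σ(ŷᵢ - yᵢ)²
MSE = 17

MSE = (1/2)((4--1)² + (-2-1)²) = (1/2)(25 + 9) = 17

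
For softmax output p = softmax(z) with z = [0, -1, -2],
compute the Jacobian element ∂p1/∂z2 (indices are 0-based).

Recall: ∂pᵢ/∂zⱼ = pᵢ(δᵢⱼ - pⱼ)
∂p1/∂z2 = -0.02203

p = softmax(z) = [0.6652, 0.2447, 0.09003]
p1 = 0.2447, p2 = 0.09003

∂p1/∂z2 = -p1 × p2 = -0.2447 × 0.09003 = -0.02203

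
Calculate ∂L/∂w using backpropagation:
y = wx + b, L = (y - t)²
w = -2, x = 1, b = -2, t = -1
∂L/∂w = -6

y = wx + b = (-2)(1) + -2 = -4
∂L/∂y = 2(y - t) = 2(-4 - -1) = -6
∂y/∂w = x = 1
∂L/∂w = ∂L/∂y · ∂y/∂w = -6 × 1 = -6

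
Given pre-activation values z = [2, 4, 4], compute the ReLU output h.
h = [2, 4, 4]

ReLU applied element-wise: max(0,2)=2, max(0,4)=4, max(0,4)=4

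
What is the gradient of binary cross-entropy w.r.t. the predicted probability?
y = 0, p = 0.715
∂L/∂p = 3.509

∂L/∂p = -y/p + (1-y)/(1-p) = 0 + 1/0.285 = 3.509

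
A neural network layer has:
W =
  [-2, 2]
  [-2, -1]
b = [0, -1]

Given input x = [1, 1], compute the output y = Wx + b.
y = [0, -4]

Wx = [-2×1 + 2×1, -2×1 + -1×1]
   = [0, -3]
y = Wx + b = [0 + 0, -3 + -1] = [0, -4]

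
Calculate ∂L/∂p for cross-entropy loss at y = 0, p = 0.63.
∂L/∂p = 2.703

∂L/∂p = -y/p + (1-y)/(1-p) = 0 + 1/0.37 = 2.703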